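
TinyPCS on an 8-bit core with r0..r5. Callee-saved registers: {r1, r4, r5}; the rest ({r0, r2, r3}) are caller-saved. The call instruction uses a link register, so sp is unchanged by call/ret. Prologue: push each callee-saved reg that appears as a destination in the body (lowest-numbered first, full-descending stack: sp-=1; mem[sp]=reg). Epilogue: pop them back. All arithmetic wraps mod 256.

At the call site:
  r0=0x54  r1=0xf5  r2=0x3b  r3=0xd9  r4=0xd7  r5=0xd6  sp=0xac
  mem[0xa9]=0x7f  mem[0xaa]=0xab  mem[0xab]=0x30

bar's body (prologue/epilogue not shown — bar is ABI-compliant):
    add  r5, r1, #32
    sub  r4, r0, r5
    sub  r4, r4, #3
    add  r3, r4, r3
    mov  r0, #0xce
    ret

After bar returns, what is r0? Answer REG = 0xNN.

prologue: push r4 -> mem[0xab]=0xd7, sp=0xab
prologue: push r5 -> mem[0xaa]=0xd6, sp=0xaa
body[0] add  r5, r1, #32 -> r5=0x15
body[1] sub  r4, r0, r5 -> r4=0x3f
body[2] sub  r4, r4, #3 -> r4=0x3c
body[3] add  r3, r4, r3 -> r3=0x15
body[4] mov  r0, #0xce -> r0=0xce
epilogue: pop r5=0xd6, sp=0xab
epilogue: pop r4=0xd7, sp=0xac
r0 is caller-saved -> body value

REG = 0xce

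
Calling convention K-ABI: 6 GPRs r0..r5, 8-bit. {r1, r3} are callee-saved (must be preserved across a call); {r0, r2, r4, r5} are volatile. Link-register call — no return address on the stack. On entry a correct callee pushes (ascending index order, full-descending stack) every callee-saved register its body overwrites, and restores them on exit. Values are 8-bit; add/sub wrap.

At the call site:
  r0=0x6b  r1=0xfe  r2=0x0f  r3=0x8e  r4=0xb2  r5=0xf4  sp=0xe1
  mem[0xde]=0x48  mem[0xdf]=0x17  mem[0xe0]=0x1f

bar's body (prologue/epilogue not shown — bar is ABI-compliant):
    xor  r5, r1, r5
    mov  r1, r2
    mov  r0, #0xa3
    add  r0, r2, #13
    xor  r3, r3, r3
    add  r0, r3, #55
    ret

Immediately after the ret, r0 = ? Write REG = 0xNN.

REG = 0x37

prologue: push r1 → mem[0xe0]=0xfe, sp=0xe0
prologue: push r3 → mem[0xdf]=0x8e, sp=0xdf
body[0] xor  r5, r1, r5 → r5=0x0a
body[1] mov  r1, r2 → r1=0x0f
body[2] mov  r0, #0xa3 → r0=0xa3
body[3] add  r0, r2, #13 → r0=0x1c
body[4] xor  r3, r3, r3 → r3=0x00
body[5] add  r0, r3, #55 → r0=0x37
epilogue: pop r3=0x8e, sp=0xe0
epilogue: pop r1=0xfe, sp=0xe1
r0 is caller-saved → body value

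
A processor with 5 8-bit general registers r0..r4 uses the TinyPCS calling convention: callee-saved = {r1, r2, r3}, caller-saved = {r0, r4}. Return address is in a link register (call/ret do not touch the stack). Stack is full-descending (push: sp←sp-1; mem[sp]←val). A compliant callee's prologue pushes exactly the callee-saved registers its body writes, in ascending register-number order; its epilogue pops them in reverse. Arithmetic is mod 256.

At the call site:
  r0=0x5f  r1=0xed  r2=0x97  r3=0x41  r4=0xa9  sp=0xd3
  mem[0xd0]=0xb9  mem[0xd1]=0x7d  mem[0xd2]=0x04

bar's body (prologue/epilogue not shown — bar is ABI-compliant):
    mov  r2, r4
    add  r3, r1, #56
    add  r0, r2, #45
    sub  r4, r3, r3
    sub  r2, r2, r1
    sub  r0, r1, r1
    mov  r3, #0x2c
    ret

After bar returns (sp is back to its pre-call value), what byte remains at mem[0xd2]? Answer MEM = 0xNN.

prologue: push r2 -> mem[0xd2]=0x97, sp=0xd2
prologue: push r3 -> mem[0xd1]=0x41, sp=0xd1
body[0] mov  r2, r4 -> r2=0xa9
body[1] add  r3, r1, #56 -> r3=0x25
body[2] add  r0, r2, #45 -> r0=0xd6
body[3] sub  r4, r3, r3 -> r4=0x00
body[4] sub  r2, r2, r1 -> r2=0xbc
body[5] sub  r0, r1, r1 -> r0=0x00
body[6] mov  r3, #0x2c -> r3=0x2c
epilogue: pop r3=0x41, sp=0xd2
epilogue: pop r2=0x97, sp=0xd3
prologue pushed ['r2', 'r3'] at ['0xd2', '0xd1']

MEM = 0x97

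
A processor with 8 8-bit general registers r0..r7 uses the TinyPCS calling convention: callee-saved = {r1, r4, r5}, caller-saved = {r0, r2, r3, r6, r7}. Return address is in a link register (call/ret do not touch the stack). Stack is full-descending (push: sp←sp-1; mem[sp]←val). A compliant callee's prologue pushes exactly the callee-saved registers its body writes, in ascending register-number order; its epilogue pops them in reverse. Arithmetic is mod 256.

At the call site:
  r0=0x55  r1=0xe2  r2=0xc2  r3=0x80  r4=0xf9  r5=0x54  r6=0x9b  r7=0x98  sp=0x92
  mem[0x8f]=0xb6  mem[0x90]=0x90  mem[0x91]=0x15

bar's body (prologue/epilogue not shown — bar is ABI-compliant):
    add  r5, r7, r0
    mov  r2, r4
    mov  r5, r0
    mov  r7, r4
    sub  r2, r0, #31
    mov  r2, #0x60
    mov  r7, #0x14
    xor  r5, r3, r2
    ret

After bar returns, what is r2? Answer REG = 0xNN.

REG = 0x60

prologue: push r5 -> mem[0x91]=0x54, sp=0x91
body[0] add  r5, r7, r0 -> r5=0xed
body[1] mov  r2, r4 -> r2=0xf9
body[2] mov  r5, r0 -> r5=0x55
body[3] mov  r7, r4 -> r7=0xf9
body[4] sub  r2, r0, #31 -> r2=0x36
body[5] mov  r2, #0x60 -> r2=0x60
body[6] mov  r7, #0x14 -> r7=0x14
body[7] xor  r5, r3, r2 -> r5=0xe0
epilogue: pop r5=0x54, sp=0x92
r2 is caller-saved -> body value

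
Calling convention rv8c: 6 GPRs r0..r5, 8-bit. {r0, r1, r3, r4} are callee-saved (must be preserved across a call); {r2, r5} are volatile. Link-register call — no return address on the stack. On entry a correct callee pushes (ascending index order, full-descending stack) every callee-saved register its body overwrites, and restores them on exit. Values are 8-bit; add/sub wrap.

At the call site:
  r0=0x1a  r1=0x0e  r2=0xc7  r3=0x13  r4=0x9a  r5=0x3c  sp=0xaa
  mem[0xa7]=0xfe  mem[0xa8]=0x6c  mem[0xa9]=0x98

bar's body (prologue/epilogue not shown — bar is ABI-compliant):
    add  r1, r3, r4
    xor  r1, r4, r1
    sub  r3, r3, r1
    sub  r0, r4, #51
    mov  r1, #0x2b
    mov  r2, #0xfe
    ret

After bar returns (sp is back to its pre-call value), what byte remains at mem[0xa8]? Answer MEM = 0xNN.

prologue: push r0 → mem[0xa9]=0x1a, sp=0xa9
prologue: push r1 → mem[0xa8]=0x0e, sp=0xa8
prologue: push r3 → mem[0xa7]=0x13, sp=0xa7
body[0] add  r1, r3, r4 → r1=0xad
body[1] xor  r1, r4, r1 → r1=0x37
body[2] sub  r3, r3, r1 → r3=0xdc
body[3] sub  r0, r4, #51 → r0=0x67
body[4] mov  r1, #0x2b → r1=0x2b
body[5] mov  r2, #0xfe → r2=0xfe
epilogue: pop r3=0x13, sp=0xa8
epilogue: pop r1=0x0e, sp=0xa9
epilogue: pop r0=0x1a, sp=0xaa
prologue pushed ['r0', 'r1', 'r3'] at ['0xa9', '0xa8', '0xa7']

MEM = 0x0e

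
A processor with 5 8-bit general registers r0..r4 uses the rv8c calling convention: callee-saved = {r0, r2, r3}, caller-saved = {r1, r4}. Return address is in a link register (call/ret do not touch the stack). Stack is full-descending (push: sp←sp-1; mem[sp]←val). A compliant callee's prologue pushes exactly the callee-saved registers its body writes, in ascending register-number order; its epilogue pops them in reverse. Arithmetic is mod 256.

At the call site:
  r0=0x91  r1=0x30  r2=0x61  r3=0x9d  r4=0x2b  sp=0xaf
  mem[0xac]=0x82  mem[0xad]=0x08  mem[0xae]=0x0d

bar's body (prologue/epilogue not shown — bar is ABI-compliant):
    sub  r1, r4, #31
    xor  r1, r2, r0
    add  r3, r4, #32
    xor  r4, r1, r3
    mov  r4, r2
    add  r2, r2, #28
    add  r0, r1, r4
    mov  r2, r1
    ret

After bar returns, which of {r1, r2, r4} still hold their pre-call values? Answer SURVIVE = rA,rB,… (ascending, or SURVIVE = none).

prologue: push r0 → mem[0xae]=0x91, sp=0xae
prologue: push r2 → mem[0xad]=0x61, sp=0xad
prologue: push r3 → mem[0xac]=0x9d, sp=0xac
body[0] sub  r1, r4, #31 → r1=0x0c
body[1] xor  r1, r2, r0 → r1=0xf0
body[2] add  r3, r4, #32 → r3=0x4b
body[3] xor  r4, r1, r3 → r4=0xbb
body[4] mov  r4, r2 → r4=0x61
body[5] add  r2, r2, #28 → r2=0x7d
body[6] add  r0, r1, r4 → r0=0x51
body[7] mov  r2, r1 → r2=0xf0
epilogue: pop r3=0x9d, sp=0xad
epilogue: pop r2=0x61, sp=0xae
epilogue: pop r0=0x91, sp=0xaf
r1: caller-saved, written=True
r2: callee-saved, written=True
r4: caller-saved, written=True

SURVIVE = r2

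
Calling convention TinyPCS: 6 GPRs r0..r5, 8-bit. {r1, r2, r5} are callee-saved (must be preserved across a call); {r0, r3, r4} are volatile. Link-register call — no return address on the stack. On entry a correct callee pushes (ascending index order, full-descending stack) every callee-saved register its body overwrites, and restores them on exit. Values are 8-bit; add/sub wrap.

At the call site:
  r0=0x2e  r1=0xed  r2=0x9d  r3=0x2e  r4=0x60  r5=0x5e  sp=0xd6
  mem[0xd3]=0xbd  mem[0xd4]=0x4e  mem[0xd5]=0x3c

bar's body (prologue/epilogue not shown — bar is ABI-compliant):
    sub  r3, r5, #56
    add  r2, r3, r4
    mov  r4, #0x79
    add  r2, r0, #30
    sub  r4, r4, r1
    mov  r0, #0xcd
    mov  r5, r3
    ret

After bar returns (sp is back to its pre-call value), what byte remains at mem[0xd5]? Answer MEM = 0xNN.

MEM = 0x9d

prologue: push r2 → mem[0xd5]=0x9d, sp=0xd5
prologue: push r5 → mem[0xd4]=0x5e, sp=0xd4
body[0] sub  r3, r5, #56 → r3=0x26
body[1] add  r2, r3, r4 → r2=0x86
body[2] mov  r4, #0x79 → r4=0x79
body[3] add  r2, r0, #30 → r2=0x4c
body[4] sub  r4, r4, r1 → r4=0x8c
body[5] mov  r0, #0xcd → r0=0xcd
body[6] mov  r5, r3 → r5=0x26
epilogue: pop r5=0x5e, sp=0xd5
epilogue: pop r2=0x9d, sp=0xd6
prologue pushed ['r2', 'r5'] at ['0xd5', '0xd4']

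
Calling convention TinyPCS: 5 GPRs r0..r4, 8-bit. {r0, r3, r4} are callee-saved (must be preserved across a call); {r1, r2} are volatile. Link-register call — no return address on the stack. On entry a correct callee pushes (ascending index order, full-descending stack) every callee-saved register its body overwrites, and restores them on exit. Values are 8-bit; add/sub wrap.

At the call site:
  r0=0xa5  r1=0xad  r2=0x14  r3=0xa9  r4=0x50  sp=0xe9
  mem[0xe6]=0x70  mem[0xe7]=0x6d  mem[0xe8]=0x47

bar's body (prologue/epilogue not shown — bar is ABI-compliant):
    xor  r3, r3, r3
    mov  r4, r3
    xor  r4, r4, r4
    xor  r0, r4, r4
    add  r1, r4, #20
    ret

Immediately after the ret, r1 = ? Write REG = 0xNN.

REG = 0x14

prologue: push r0 → mem[0xe8]=0xa5, sp=0xe8
prologue: push r3 → mem[0xe7]=0xa9, sp=0xe7
prologue: push r4 → mem[0xe6]=0x50, sp=0xe6
body[0] xor  r3, r3, r3 → r3=0x00
body[1] mov  r4, r3 → r4=0x00
body[2] xor  r4, r4, r4 → r4=0x00
body[3] xor  r0, r4, r4 → r0=0x00
body[4] add  r1, r4, #20 → r1=0x14
epilogue: pop r4=0x50, sp=0xe7
epilogue: pop r3=0xa9, sp=0xe8
epilogue: pop r0=0xa5, sp=0xe9
r1 is caller-saved → body value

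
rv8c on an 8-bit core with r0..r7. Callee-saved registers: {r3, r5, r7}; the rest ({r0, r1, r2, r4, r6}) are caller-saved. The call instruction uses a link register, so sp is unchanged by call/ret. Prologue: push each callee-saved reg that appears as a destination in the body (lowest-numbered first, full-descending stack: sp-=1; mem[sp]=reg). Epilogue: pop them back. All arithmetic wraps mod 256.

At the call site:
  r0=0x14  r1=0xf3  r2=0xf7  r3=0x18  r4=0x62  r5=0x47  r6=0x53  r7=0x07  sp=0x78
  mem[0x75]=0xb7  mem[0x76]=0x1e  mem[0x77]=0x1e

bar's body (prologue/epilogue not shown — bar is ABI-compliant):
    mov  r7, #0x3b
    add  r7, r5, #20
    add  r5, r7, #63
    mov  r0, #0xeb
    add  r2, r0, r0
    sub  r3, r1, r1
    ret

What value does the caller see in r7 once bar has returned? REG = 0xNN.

prologue: push r3 → mem[0x77]=0x18, sp=0x77
prologue: push r5 → mem[0x76]=0x47, sp=0x76
prologue: push r7 → mem[0x75]=0x07, sp=0x75
body[0] mov  r7, #0x3b → r7=0x3b
body[1] add  r7, r5, #20 → r7=0x5b
body[2] add  r5, r7, #63 → r5=0x9a
body[3] mov  r0, #0xeb → r0=0xeb
body[4] add  r2, r0, r0 → r2=0xd6
body[5] sub  r3, r1, r1 → r3=0x00
epilogue: pop r7=0x07, sp=0x76
epilogue: pop r5=0x47, sp=0x77
epilogue: pop r3=0x18, sp=0x78
r7 is callee-saved → restored

REG = 0x07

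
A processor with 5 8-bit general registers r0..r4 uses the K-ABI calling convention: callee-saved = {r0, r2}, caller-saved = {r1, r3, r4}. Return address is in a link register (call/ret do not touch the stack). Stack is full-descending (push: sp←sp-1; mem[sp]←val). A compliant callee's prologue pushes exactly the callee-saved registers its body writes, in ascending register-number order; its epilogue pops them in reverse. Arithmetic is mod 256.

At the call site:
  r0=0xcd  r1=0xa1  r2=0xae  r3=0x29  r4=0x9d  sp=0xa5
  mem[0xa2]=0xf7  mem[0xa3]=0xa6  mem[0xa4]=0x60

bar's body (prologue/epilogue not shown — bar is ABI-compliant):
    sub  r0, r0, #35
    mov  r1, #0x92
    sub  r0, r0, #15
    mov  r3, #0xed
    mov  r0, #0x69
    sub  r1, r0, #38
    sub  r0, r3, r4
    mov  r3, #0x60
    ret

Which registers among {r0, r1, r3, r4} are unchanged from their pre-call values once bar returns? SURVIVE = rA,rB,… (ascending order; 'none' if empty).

prologue: push r0 -> mem[0xa4]=0xcd, sp=0xa4
body[0] sub  r0, r0, #35 -> r0=0xaa
body[1] mov  r1, #0x92 -> r1=0x92
body[2] sub  r0, r0, #15 -> r0=0x9b
body[3] mov  r3, #0xed -> r3=0xed
body[4] mov  r0, #0x69 -> r0=0x69
body[5] sub  r1, r0, #38 -> r1=0x43
body[6] sub  r0, r3, r4 -> r0=0x50
body[7] mov  r3, #0x60 -> r3=0x60
epilogue: pop r0=0xcd, sp=0xa5
r0: callee-saved, written=True
r1: caller-saved, written=True
r3: caller-saved, written=True
r4: caller-saved, written=False

SURVIVE = r0,r4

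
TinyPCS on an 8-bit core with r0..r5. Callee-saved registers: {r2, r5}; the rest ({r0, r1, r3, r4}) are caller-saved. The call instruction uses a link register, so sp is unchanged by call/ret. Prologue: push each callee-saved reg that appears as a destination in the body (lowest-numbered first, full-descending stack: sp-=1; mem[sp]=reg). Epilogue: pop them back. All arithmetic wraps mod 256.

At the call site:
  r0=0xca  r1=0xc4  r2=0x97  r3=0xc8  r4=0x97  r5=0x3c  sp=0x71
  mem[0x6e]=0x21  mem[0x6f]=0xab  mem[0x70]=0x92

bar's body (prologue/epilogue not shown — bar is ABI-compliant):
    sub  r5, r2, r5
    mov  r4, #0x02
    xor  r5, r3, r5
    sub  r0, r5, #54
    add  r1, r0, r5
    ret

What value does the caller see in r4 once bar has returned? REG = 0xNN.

REG = 0x02

prologue: push r5 → mem[0x70]=0x3c, sp=0x70
body[0] sub  r5, r2, r5 → r5=0x5b
body[1] mov  r4, #0x02 → r4=0x02
body[2] xor  r5, r3, r5 → r5=0x93
body[3] sub  r0, r5, #54 → r0=0x5d
body[4] add  r1, r0, r5 → r1=0xf0
epilogue: pop r5=0x3c, sp=0x71
r4 is caller-saved → body value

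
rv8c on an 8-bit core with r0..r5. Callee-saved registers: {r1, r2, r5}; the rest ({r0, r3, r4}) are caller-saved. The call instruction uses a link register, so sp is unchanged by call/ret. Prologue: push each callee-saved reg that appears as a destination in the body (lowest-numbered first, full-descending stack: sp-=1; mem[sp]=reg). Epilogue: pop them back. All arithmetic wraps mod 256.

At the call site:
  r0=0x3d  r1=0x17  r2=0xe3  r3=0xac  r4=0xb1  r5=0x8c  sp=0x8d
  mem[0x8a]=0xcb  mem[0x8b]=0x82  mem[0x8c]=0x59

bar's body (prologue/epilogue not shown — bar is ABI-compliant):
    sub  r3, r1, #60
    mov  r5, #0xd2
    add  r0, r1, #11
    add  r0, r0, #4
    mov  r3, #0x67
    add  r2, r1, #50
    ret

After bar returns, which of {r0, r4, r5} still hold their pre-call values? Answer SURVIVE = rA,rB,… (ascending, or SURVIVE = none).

SURVIVE = r4,r5

prologue: push r2 -> mem[0x8c]=0xe3, sp=0x8c
prologue: push r5 -> mem[0x8b]=0x8c, sp=0x8b
body[0] sub  r3, r1, #60 -> r3=0xdb
body[1] mov  r5, #0xd2 -> r5=0xd2
body[2] add  r0, r1, #11 -> r0=0x22
body[3] add  r0, r0, #4 -> r0=0x26
body[4] mov  r3, #0x67 -> r3=0x67
body[5] add  r2, r1, #50 -> r2=0x49
epilogue: pop r5=0x8c, sp=0x8c
epilogue: pop r2=0xe3, sp=0x8d
r0: caller-saved, written=True
r4: caller-saved, written=False
r5: callee-saved, written=True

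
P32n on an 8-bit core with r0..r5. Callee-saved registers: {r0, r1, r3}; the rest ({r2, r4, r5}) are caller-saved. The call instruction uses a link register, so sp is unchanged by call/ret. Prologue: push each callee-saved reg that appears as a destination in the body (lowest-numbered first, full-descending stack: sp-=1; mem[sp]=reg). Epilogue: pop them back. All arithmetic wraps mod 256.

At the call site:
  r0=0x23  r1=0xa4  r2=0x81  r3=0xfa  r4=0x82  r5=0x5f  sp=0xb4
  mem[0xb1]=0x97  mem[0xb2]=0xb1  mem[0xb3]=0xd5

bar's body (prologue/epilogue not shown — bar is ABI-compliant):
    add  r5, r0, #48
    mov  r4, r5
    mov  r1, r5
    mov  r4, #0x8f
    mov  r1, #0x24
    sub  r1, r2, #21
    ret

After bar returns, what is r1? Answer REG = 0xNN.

REG = 0xa4

prologue: push r1 -> mem[0xb3]=0xa4, sp=0xb3
body[0] add  r5, r0, #48 -> r5=0x53
body[1] mov  r4, r5 -> r4=0x53
body[2] mov  r1, r5 -> r1=0x53
body[3] mov  r4, #0x8f -> r4=0x8f
body[4] mov  r1, #0x24 -> r1=0x24
body[5] sub  r1, r2, #21 -> r1=0x6c
epilogue: pop r1=0xa4, sp=0xb4
r1 is callee-saved -> restored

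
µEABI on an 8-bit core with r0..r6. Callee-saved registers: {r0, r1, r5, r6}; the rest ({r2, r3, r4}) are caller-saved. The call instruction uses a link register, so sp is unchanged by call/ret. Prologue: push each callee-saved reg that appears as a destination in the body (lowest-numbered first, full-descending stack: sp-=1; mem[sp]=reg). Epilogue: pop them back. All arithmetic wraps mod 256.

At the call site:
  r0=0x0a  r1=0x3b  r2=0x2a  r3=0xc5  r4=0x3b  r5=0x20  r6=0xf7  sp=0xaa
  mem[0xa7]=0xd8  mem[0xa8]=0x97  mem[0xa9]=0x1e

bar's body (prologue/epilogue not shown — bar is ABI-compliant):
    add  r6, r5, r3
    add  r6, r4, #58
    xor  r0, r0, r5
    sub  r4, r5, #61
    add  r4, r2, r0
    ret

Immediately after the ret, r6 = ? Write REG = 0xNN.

REG = 0xf7

prologue: push r0 -> mem[0xa9]=0x0a, sp=0xa9
prologue: push r6 -> mem[0xa8]=0xf7, sp=0xa8
body[0] add  r6, r5, r3 -> r6=0xe5
body[1] add  r6, r4, #58 -> r6=0x75
body[2] xor  r0, r0, r5 -> r0=0x2a
body[3] sub  r4, r5, #61 -> r4=0xe3
body[4] add  r4, r2, r0 -> r4=0x54
epilogue: pop r6=0xf7, sp=0xa9
epilogue: pop r0=0x0a, sp=0xaa
r6 is callee-saved -> restored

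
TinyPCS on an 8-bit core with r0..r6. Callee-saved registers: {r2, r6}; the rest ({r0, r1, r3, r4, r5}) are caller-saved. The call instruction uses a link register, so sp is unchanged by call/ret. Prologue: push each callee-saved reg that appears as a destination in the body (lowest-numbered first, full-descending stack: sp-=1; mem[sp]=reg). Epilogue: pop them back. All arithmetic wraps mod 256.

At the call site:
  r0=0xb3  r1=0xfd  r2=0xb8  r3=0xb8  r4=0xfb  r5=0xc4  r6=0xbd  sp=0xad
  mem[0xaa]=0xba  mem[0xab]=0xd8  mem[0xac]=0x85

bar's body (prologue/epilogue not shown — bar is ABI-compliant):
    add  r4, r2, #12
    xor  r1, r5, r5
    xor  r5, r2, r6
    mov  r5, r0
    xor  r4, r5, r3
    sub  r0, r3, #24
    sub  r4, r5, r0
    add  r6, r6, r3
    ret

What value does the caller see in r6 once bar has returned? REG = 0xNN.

REG = 0xbd

prologue: push r6 → mem[0xac]=0xbd, sp=0xac
body[0] add  r4, r2, #12 → r4=0xc4
body[1] xor  r1, r5, r5 → r1=0x00
body[2] xor  r5, r2, r6 → r5=0x05
body[3] mov  r5, r0 → r5=0xb3
body[4] xor  r4, r5, r3 → r4=0x0b
body[5] sub  r0, r3, #24 → r0=0xa0
body[6] sub  r4, r5, r0 → r4=0x13
body[7] add  r6, r6, r3 → r6=0x75
epilogue: pop r6=0xbd, sp=0xad
r6 is callee-saved → restored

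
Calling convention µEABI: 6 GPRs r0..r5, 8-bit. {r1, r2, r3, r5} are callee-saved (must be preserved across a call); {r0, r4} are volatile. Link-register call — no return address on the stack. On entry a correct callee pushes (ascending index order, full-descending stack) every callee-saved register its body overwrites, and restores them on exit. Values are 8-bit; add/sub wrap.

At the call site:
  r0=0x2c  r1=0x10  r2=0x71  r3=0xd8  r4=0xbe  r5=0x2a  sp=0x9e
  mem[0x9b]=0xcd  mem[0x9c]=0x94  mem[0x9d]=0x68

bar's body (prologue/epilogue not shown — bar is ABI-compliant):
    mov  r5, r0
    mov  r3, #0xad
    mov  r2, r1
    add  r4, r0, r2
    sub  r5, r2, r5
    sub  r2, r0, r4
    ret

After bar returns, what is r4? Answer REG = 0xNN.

REG = 0x3c

prologue: push r2 → mem[0x9d]=0x71, sp=0x9d
prologue: push r3 → mem[0x9c]=0xd8, sp=0x9c
prologue: push r5 → mem[0x9b]=0x2a, sp=0x9b
body[0] mov  r5, r0 → r5=0x2c
body[1] mov  r3, #0xad → r3=0xad
body[2] mov  r2, r1 → r2=0x10
body[3] add  r4, r0, r2 → r4=0x3c
body[4] sub  r5, r2, r5 → r5=0xe4
body[5] sub  r2, r0, r4 → r2=0xf0
epilogue: pop r5=0x2a, sp=0x9c
epilogue: pop r3=0xd8, sp=0x9d
epilogue: pop r2=0x71, sp=0x9e
r4 is caller-saved → body value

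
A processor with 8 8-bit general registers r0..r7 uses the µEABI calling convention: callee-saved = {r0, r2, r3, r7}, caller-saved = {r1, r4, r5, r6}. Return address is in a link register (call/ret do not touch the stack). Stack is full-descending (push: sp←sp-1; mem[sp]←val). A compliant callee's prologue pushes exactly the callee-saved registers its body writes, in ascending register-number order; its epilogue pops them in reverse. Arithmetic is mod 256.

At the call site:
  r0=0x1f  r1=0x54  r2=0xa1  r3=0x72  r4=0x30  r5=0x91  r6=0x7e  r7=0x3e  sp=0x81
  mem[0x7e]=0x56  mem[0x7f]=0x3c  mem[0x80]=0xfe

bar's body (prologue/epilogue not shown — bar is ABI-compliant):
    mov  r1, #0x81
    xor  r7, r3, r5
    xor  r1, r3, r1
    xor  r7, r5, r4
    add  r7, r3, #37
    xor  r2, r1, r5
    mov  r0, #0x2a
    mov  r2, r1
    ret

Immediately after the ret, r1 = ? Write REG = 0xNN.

prologue: push r0 -> mem[0x80]=0x1f, sp=0x80
prologue: push r2 -> mem[0x7f]=0xa1, sp=0x7f
prologue: push r7 -> mem[0x7e]=0x3e, sp=0x7e
body[0] mov  r1, #0x81 -> r1=0x81
body[1] xor  r7, r3, r5 -> r7=0xe3
body[2] xor  r1, r3, r1 -> r1=0xf3
body[3] xor  r7, r5, r4 -> r7=0xa1
body[4] add  r7, r3, #37 -> r7=0x97
body[5] xor  r2, r1, r5 -> r2=0x62
body[6] mov  r0, #0x2a -> r0=0x2a
body[7] mov  r2, r1 -> r2=0xf3
epilogue: pop r7=0x3e, sp=0x7f
epilogue: pop r2=0xa1, sp=0x80
epilogue: pop r0=0x1f, sp=0x81
r1 is caller-saved -> body value

REG = 0xf3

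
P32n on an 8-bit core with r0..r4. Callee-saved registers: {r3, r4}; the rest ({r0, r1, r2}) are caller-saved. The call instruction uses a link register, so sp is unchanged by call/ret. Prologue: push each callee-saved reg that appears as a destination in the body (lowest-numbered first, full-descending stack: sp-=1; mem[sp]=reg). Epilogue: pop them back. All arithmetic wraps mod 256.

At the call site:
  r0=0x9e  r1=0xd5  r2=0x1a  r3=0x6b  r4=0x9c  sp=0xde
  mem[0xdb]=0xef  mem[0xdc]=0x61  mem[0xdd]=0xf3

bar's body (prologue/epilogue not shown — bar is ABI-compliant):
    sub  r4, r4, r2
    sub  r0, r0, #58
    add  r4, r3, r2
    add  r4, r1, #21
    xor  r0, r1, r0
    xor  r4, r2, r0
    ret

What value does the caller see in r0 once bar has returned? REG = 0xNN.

prologue: push r4 → mem[0xdd]=0x9c, sp=0xdd
body[0] sub  r4, r4, r2 → r4=0x82
body[1] sub  r0, r0, #58 → r0=0x64
body[2] add  r4, r3, r2 → r4=0x85
body[3] add  r4, r1, #21 → r4=0xea
body[4] xor  r0, r1, r0 → r0=0xb1
body[5] xor  r4, r2, r0 → r4=0xab
epilogue: pop r4=0x9c, sp=0xde
r0 is caller-saved → body value

REG = 0xb1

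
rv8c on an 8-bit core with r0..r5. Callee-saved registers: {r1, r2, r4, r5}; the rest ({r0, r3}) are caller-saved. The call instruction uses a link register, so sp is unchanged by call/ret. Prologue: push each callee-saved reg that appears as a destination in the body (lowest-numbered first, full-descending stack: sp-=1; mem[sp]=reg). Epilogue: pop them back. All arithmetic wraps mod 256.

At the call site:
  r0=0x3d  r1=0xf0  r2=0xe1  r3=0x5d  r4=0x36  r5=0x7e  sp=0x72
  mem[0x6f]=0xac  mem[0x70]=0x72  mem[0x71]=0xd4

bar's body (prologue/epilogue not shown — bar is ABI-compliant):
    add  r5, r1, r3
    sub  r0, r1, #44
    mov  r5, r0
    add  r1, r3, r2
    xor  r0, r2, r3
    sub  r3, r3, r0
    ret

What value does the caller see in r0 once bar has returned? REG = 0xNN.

prologue: push r1 -> mem[0x71]=0xf0, sp=0x71
prologue: push r5 -> mem[0x70]=0x7e, sp=0x70
body[0] add  r5, r1, r3 -> r5=0x4d
body[1] sub  r0, r1, #44 -> r0=0xc4
body[2] mov  r5, r0 -> r5=0xc4
body[3] add  r1, r3, r2 -> r1=0x3e
body[4] xor  r0, r2, r3 -> r0=0xbc
body[5] sub  r3, r3, r0 -> r3=0xa1
epilogue: pop r5=0x7e, sp=0x71
epilogue: pop r1=0xf0, sp=0x72
r0 is caller-saved -> body value

REG = 0xbc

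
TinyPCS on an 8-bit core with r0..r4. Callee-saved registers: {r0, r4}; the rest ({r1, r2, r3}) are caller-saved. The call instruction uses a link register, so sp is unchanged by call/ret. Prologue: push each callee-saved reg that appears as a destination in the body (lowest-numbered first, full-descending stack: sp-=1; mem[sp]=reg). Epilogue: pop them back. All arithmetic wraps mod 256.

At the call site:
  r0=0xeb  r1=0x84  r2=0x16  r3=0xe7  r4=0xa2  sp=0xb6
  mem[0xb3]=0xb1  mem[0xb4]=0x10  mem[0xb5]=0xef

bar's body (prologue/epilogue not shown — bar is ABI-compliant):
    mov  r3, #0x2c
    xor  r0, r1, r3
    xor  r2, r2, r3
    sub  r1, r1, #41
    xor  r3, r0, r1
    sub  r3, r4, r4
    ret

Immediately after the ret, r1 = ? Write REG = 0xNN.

prologue: push r0 -> mem[0xb5]=0xeb, sp=0xb5
body[0] mov  r3, #0x2c -> r3=0x2c
body[1] xor  r0, r1, r3 -> r0=0xa8
body[2] xor  r2, r2, r3 -> r2=0x3a
body[3] sub  r1, r1, #41 -> r1=0x5b
body[4] xor  r3, r0, r1 -> r3=0xf3
body[5] sub  r3, r4, r4 -> r3=0x00
epilogue: pop r0=0xeb, sp=0xb6
r1 is caller-saved -> body value

REG = 0x5b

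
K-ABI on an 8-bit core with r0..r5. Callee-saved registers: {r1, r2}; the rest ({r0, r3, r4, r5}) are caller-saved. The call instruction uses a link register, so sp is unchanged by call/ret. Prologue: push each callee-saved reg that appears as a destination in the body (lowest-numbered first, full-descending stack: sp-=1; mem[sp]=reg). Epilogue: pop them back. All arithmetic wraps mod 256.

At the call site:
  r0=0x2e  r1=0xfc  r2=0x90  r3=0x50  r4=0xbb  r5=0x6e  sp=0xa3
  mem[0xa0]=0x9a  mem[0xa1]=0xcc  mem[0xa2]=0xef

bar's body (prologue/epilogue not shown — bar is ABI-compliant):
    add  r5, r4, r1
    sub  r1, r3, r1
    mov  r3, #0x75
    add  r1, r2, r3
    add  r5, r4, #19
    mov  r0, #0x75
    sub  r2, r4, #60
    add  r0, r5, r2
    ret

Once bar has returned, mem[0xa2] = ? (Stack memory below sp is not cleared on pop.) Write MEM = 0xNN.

MEM = 0xfc

prologue: push r1 -> mem[0xa2]=0xfc, sp=0xa2
prologue: push r2 -> mem[0xa1]=0x90, sp=0xa1
body[0] add  r5, r4, r1 -> r5=0xb7
body[1] sub  r1, r3, r1 -> r1=0x54
body[2] mov  r3, #0x75 -> r3=0x75
body[3] add  r1, r2, r3 -> r1=0x05
body[4] add  r5, r4, #19 -> r5=0xce
body[5] mov  r0, #0x75 -> r0=0x75
body[6] sub  r2, r4, #60 -> r2=0x7f
body[7] add  r0, r5, r2 -> r0=0x4d
epilogue: pop r2=0x90, sp=0xa2
epilogue: pop r1=0xfc, sp=0xa3
prologue pushed ['r1', 'r2'] at ['0xa2', '0xa1']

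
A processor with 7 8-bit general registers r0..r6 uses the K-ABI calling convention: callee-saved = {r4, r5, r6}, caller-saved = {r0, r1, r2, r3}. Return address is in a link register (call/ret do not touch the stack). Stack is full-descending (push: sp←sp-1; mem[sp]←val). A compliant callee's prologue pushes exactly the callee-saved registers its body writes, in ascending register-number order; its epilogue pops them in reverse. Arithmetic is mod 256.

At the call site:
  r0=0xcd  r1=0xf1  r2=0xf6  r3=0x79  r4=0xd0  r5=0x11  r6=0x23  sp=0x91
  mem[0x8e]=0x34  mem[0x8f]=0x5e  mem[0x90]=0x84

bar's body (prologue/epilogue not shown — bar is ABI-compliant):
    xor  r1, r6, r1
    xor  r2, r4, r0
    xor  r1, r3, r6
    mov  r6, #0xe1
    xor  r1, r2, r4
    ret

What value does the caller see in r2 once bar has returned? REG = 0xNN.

REG = 0x1d

prologue: push r6 → mem[0x90]=0x23, sp=0x90
body[0] xor  r1, r6, r1 → r1=0xd2
body[1] xor  r2, r4, r0 → r2=0x1d
body[2] xor  r1, r3, r6 → r1=0x5a
body[3] mov  r6, #0xe1 → r6=0xe1
body[4] xor  r1, r2, r4 → r1=0xcd
epilogue: pop r6=0x23, sp=0x91
r2 is caller-saved → body value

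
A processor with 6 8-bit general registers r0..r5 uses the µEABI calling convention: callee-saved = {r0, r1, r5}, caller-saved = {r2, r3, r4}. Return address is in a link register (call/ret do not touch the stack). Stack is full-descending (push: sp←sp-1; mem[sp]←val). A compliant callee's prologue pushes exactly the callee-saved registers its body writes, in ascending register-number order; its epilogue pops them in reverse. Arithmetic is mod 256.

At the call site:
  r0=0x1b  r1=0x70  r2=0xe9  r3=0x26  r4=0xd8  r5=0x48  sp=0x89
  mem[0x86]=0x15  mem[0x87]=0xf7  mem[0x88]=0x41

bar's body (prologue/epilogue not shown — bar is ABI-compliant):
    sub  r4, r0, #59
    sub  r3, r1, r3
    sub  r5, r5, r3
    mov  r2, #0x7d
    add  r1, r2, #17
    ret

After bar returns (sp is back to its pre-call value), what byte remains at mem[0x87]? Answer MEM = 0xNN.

MEM = 0x48

prologue: push r1 → mem[0x88]=0x70, sp=0x88
prologue: push r5 → mem[0x87]=0x48, sp=0x87
body[0] sub  r4, r0, #59 → r4=0xe0
body[1] sub  r3, r1, r3 → r3=0x4a
body[2] sub  r5, r5, r3 → r5=0xfe
body[3] mov  r2, #0x7d → r2=0x7d
body[4] add  r1, r2, #17 → r1=0x8e
epilogue: pop r5=0x48, sp=0x88
epilogue: pop r1=0x70, sp=0x89
prologue pushed ['r1', 'r5'] at ['0x88', '0x87']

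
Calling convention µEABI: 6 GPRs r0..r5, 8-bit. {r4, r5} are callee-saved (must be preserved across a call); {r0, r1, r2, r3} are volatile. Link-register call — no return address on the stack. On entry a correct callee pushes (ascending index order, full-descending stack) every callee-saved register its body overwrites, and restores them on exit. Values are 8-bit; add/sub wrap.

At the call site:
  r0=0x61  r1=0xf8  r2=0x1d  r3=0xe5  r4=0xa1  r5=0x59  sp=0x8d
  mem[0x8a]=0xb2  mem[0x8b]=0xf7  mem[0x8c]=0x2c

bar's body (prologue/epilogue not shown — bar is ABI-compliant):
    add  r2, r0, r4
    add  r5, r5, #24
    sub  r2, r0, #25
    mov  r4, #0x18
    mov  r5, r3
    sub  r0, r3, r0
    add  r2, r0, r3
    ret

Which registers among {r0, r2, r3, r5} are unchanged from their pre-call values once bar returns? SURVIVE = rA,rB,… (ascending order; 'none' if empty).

prologue: push r4 -> mem[0x8c]=0xa1, sp=0x8c
prologue: push r5 -> mem[0x8b]=0x59, sp=0x8b
body[0] add  r2, r0, r4 -> r2=0x02
body[1] add  r5, r5, #24 -> r5=0x71
body[2] sub  r2, r0, #25 -> r2=0x48
body[3] mov  r4, #0x18 -> r4=0x18
body[4] mov  r5, r3 -> r5=0xe5
body[5] sub  r0, r3, r0 -> r0=0x84
body[6] add  r2, r0, r3 -> r2=0x69
epilogue: pop r5=0x59, sp=0x8c
epilogue: pop r4=0xa1, sp=0x8d
r0: caller-saved, written=True
r2: caller-saved, written=True
r3: caller-saved, written=False
r5: callee-saved, written=True

SURVIVE = r3,r5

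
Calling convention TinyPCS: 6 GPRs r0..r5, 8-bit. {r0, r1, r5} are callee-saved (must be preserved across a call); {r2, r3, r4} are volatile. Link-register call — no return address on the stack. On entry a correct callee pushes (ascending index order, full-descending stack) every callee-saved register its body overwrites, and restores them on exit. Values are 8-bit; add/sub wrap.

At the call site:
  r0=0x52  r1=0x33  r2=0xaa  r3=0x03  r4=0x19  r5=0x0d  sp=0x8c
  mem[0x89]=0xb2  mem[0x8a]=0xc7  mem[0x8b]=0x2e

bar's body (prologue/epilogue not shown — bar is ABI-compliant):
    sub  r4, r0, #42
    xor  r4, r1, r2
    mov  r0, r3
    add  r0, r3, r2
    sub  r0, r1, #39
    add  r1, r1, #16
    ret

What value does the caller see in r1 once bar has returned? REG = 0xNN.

prologue: push r0 -> mem[0x8b]=0x52, sp=0x8b
prologue: push r1 -> mem[0x8a]=0x33, sp=0x8a
body[0] sub  r4, r0, #42 -> r4=0x28
body[1] xor  r4, r1, r2 -> r4=0x99
body[2] mov  r0, r3 -> r0=0x03
body[3] add  r0, r3, r2 -> r0=0xad
body[4] sub  r0, r1, #39 -> r0=0x0c
body[5] add  r1, r1, #16 -> r1=0x43
epilogue: pop r1=0x33, sp=0x8b
epilogue: pop r0=0x52, sp=0x8c
r1 is callee-saved -> restored

REG = 0x33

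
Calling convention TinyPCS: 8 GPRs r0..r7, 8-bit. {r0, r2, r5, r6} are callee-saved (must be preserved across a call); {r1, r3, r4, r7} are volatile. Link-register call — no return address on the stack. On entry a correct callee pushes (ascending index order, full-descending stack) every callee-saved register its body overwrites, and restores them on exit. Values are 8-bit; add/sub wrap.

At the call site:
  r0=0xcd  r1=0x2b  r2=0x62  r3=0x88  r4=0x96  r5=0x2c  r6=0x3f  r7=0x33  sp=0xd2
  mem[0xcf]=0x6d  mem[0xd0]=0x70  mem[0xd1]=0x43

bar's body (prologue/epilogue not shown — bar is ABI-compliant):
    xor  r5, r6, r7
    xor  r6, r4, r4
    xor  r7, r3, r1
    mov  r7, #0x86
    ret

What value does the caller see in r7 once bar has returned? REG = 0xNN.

REG = 0x86

prologue: push r5 → mem[0xd1]=0x2c, sp=0xd1
prologue: push r6 → mem[0xd0]=0x3f, sp=0xd0
body[0] xor  r5, r6, r7 → r5=0x0c
body[1] xor  r6, r4, r4 → r6=0x00
body[2] xor  r7, r3, r1 → r7=0xa3
body[3] mov  r7, #0x86 → r7=0x86
epilogue: pop r6=0x3f, sp=0xd1
epilogue: pop r5=0x2c, sp=0xd2
r7 is caller-saved → body value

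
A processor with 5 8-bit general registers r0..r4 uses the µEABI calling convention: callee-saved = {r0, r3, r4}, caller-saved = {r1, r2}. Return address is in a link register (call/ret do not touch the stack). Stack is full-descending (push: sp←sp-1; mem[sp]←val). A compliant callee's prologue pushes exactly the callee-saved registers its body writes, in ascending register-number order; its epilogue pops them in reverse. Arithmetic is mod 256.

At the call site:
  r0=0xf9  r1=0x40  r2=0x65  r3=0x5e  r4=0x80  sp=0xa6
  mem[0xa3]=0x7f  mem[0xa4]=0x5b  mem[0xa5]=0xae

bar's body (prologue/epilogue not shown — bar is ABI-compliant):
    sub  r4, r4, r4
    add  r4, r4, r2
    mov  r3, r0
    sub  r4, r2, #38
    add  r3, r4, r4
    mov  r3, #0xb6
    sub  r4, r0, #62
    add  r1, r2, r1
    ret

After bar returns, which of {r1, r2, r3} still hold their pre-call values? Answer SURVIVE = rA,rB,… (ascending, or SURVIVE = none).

SURVIVE = r2,r3

prologue: push r3 → mem[0xa5]=0x5e, sp=0xa5
prologue: push r4 → mem[0xa4]=0x80, sp=0xa4
body[0] sub  r4, r4, r4 → r4=0x00
body[1] add  r4, r4, r2 → r4=0x65
body[2] mov  r3, r0 → r3=0xf9
body[3] sub  r4, r2, #38 → r4=0x3f
body[4] add  r3, r4, r4 → r3=0x7e
body[5] mov  r3, #0xb6 → r3=0xb6
body[6] sub  r4, r0, #62 → r4=0xbb
body[7] add  r1, r2, r1 → r1=0xa5
epilogue: pop r4=0x80, sp=0xa5
epilogue: pop r3=0x5e, sp=0xa6
r1: caller-saved, written=True
r2: caller-saved, written=False
r3: callee-saved, written=True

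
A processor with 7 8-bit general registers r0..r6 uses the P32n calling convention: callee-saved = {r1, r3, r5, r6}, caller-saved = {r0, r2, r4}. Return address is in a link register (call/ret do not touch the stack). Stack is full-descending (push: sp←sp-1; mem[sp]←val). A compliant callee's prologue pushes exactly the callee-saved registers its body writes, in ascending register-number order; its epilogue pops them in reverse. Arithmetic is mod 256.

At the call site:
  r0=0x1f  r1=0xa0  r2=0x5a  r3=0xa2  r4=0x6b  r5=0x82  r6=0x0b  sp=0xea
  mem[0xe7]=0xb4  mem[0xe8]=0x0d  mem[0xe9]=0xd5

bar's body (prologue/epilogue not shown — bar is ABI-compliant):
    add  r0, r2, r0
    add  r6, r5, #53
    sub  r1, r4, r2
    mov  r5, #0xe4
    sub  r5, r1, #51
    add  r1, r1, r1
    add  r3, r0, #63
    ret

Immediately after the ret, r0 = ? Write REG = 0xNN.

prologue: push r1 -> mem[0xe9]=0xa0, sp=0xe9
prologue: push r3 -> mem[0xe8]=0xa2, sp=0xe8
prologue: push r5 -> mem[0xe7]=0x82, sp=0xe7
prologue: push r6 -> mem[0xe6]=0x0b, sp=0xe6
body[0] add  r0, r2, r0 -> r0=0x79
body[1] add  r6, r5, #53 -> r6=0xb7
body[2] sub  r1, r4, r2 -> r1=0x11
body[3] mov  r5, #0xe4 -> r5=0xe4
body[4] sub  r5, r1, #51 -> r5=0xde
body[5] add  r1, r1, r1 -> r1=0x22
body[6] add  r3, r0, #63 -> r3=0xb8
epilogue: pop r6=0x0b, sp=0xe7
epilogue: pop r5=0x82, sp=0xe8
epilogue: pop r3=0xa2, sp=0xe9
epilogue: pop r1=0xa0, sp=0xea
r0 is caller-saved -> body value

REG = 0x79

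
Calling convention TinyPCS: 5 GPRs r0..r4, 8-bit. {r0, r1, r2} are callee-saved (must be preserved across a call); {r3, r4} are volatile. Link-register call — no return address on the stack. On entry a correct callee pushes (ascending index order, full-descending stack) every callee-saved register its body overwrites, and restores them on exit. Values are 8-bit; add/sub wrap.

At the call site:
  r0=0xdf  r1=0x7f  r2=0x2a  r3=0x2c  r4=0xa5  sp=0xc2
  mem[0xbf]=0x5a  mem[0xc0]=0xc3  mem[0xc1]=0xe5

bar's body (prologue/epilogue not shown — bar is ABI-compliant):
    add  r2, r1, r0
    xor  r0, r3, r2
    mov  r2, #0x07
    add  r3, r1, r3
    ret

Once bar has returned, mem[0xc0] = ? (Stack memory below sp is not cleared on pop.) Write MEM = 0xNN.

MEM = 0x2a

prologue: push r0 → mem[0xc1]=0xdf, sp=0xc1
prologue: push r2 → mem[0xc0]=0x2a, sp=0xc0
body[0] add  r2, r1, r0 → r2=0x5e
body[1] xor  r0, r3, r2 → r0=0x72
body[2] mov  r2, #0x07 → r2=0x07
body[3] add  r3, r1, r3 → r3=0xab
epilogue: pop r2=0x2a, sp=0xc1
epilogue: pop r0=0xdf, sp=0xc2
prologue pushed ['r0', 'r2'] at ['0xc1', '0xc0']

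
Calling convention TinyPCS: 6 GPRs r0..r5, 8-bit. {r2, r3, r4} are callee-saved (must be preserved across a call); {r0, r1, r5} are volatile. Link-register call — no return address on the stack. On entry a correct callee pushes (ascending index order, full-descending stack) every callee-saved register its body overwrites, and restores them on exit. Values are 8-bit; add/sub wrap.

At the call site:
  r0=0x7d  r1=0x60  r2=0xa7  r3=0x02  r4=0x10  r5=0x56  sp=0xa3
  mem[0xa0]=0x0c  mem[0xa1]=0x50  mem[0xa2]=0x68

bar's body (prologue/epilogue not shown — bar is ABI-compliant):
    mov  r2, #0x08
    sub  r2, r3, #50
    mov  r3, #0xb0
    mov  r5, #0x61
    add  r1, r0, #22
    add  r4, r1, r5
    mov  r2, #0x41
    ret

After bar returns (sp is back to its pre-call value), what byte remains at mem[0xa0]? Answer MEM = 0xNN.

prologue: push r2 → mem[0xa2]=0xa7, sp=0xa2
prologue: push r3 → mem[0xa1]=0x02, sp=0xa1
prologue: push r4 → mem[0xa0]=0x10, sp=0xa0
body[0] mov  r2, #0x08 → r2=0x08
body[1] sub  r2, r3, #50 → r2=0xd0
body[2] mov  r3, #0xb0 → r3=0xb0
body[3] mov  r5, #0x61 → r5=0x61
body[4] add  r1, r0, #22 → r1=0x93
body[5] add  r4, r1, r5 → r4=0xf4
body[6] mov  r2, #0x41 → r2=0x41
epilogue: pop r4=0x10, sp=0xa1
epilogue: pop r3=0x02, sp=0xa2
epilogue: pop r2=0xa7, sp=0xa3
prologue pushed ['r2', 'r3', 'r4'] at ['0xa2', '0xa1', '0xa0']

MEM = 0x10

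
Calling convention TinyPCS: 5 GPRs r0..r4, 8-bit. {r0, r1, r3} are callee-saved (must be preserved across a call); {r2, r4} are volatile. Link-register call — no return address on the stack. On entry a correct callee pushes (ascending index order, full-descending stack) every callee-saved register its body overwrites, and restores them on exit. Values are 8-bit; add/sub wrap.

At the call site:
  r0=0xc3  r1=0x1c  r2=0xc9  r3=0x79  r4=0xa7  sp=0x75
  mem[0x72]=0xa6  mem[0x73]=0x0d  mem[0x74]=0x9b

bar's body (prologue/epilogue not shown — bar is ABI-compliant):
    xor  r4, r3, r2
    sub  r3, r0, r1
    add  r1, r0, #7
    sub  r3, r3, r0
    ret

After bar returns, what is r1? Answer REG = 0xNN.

REG = 0x1c

prologue: push r1 → mem[0x74]=0x1c, sp=0x74
prologue: push r3 → mem[0x73]=0x79, sp=0x73
body[0] xor  r4, r3, r2 → r4=0xb0
body[1] sub  r3, r0, r1 → r3=0xa7
body[2] add  r1, r0, #7 → r1=0xca
body[3] sub  r3, r3, r0 → r3=0xe4
epilogue: pop r3=0x79, sp=0x74
epilogue: pop r1=0x1c, sp=0x75
r1 is callee-saved → restored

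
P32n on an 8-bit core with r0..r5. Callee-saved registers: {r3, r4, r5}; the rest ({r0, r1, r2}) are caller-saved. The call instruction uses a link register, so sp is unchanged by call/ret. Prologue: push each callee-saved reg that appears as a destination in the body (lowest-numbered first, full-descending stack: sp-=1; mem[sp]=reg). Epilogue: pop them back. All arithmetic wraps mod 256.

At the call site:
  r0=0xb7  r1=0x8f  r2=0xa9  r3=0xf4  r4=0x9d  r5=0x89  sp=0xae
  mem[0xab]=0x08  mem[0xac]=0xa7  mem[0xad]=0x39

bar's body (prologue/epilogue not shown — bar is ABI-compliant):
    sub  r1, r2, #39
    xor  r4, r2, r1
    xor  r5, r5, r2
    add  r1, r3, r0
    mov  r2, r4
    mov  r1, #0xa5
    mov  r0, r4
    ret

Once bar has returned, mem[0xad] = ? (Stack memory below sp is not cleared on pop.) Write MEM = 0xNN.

MEM = 0x9d

prologue: push r4 → mem[0xad]=0x9d, sp=0xad
prologue: push r5 → mem[0xac]=0x89, sp=0xac
body[0] sub  r1, r2, #39 → r1=0x82
body[1] xor  r4, r2, r1 → r4=0x2b
body[2] xor  r5, r5, r2 → r5=0x20
body[3] add  r1, r3, r0 → r1=0xab
body[4] mov  r2, r4 → r2=0x2b
body[5] mov  r1, #0xa5 → r1=0xa5
body[6] mov  r0, r4 → r0=0x2b
epilogue: pop r5=0x89, sp=0xad
epilogue: pop r4=0x9d, sp=0xae
prologue pushed ['r4', 'r5'] at ['0xad', '0xac']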